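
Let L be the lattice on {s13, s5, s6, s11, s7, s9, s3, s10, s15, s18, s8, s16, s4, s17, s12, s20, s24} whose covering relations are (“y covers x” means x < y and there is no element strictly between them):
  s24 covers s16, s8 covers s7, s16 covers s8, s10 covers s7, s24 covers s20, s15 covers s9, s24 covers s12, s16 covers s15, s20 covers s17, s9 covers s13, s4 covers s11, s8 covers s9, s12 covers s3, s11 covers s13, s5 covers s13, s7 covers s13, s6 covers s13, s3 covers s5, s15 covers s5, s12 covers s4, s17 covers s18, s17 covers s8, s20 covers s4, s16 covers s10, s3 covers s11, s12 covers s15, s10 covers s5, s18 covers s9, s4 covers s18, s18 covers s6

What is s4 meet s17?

s18

Common lower bounds of {s4, s17}: s13, s18, s6, s9.
The greatest among these is s18.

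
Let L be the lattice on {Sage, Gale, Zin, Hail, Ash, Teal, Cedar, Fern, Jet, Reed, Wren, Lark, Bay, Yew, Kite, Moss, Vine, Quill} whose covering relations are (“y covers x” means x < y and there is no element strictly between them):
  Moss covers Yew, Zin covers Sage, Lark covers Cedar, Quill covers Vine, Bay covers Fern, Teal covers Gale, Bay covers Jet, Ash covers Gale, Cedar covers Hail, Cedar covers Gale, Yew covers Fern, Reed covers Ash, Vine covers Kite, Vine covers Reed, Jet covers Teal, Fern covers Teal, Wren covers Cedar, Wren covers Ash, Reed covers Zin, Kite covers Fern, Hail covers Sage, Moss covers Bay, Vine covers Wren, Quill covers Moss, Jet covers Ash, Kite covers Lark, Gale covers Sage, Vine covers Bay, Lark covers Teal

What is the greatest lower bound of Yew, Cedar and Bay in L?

Gale

Common lower bounds of {Yew, Cedar, Bay}: Gale, Sage.
The greatest among these is Gale.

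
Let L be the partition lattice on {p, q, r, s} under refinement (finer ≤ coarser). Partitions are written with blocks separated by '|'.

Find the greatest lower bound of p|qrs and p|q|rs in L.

Common lower bounds of {p|qrs, p|q|rs}: p|q|rs, p|q|r|s.
The greatest among these is p|q|rs.

p|q|rs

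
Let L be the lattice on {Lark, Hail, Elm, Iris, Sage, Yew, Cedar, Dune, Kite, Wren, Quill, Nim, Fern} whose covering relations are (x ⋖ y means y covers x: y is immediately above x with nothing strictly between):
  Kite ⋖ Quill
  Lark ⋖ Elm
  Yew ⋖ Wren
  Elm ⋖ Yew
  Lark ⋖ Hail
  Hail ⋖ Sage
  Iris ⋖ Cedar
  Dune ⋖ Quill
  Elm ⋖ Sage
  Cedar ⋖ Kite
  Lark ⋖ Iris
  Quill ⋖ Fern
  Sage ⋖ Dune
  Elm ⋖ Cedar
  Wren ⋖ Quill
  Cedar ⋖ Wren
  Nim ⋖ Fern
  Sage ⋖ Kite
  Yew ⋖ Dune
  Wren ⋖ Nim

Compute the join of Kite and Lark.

Kite

Common upper bounds of {Kite, Lark}: Fern, Kite, Quill.
The least among these is Kite.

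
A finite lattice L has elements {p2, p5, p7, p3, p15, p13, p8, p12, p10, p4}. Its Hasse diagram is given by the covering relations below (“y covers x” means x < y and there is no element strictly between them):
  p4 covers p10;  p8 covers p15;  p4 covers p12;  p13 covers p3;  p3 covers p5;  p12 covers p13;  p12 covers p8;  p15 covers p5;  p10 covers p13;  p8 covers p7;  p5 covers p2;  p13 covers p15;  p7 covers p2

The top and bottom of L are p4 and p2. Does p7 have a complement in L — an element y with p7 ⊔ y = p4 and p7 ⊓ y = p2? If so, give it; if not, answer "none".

p10

Need y with p7 ∨ y = p4 and p7 ∧ y = p2.
Checking each element gives: p10.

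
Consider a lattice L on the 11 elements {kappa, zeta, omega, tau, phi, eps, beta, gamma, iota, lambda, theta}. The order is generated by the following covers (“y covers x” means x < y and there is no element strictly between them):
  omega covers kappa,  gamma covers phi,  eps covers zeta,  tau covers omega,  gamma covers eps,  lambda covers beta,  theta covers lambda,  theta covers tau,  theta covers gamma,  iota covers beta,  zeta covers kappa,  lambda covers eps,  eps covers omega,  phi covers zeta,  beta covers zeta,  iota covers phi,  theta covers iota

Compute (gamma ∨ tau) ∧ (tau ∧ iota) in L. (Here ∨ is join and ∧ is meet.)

kappa

gamma ∨ tau = theta
tau ∧ iota = kappa
theta ∧ kappa = kappa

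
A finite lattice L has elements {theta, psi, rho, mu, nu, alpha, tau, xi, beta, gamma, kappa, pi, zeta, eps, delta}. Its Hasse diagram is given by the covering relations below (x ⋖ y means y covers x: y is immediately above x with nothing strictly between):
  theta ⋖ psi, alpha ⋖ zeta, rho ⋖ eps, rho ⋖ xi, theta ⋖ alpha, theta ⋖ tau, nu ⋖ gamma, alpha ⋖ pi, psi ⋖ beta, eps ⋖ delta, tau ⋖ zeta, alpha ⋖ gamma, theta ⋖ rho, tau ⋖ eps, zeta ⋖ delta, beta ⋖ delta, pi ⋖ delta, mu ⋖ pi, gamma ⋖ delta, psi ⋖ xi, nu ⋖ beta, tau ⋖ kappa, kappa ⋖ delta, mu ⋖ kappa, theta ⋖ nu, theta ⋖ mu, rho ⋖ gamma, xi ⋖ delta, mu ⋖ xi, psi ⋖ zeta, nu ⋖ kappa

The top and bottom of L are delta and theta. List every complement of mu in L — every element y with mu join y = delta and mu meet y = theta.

beta, eps, gamma, zeta

Need y with mu ∨ y = delta and mu ∧ y = theta.
Checking each element gives: beta, eps, gamma, zeta.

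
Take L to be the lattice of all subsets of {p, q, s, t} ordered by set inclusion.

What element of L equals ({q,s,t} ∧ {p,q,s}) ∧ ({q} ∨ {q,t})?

{q}

{q,s,t} ∧ {p,q,s} = {q,s}
{q} ∨ {q,t} = {q,t}
{q,s} ∧ {q,t} = {q}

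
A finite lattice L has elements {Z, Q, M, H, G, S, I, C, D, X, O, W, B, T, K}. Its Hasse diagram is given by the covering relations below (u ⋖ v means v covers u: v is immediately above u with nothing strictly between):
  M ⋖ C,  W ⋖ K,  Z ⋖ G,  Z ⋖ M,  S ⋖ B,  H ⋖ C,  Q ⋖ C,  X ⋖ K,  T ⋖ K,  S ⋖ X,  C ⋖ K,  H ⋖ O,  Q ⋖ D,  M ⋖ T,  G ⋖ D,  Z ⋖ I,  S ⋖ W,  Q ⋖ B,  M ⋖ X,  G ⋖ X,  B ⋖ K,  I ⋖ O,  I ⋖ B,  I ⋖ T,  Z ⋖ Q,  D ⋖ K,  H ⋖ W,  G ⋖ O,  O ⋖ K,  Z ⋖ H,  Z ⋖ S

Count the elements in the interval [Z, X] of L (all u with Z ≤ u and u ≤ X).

The interval [Z, X] = {G, M, S, X, Z}, which has 5 elements.

5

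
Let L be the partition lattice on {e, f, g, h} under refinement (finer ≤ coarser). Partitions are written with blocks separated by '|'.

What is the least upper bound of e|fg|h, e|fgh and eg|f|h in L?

efgh

The join of e|fg|h, e|fgh, eg|f|h merges any blocks that overlap across the partitions, giving efgh.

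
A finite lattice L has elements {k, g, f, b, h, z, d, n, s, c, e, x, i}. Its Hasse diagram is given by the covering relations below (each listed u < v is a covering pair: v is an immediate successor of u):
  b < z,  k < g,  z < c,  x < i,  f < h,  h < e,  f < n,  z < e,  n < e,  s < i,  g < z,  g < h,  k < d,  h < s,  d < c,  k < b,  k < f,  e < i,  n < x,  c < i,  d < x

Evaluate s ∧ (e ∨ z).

e ∨ z = e
s ∧ e = h

h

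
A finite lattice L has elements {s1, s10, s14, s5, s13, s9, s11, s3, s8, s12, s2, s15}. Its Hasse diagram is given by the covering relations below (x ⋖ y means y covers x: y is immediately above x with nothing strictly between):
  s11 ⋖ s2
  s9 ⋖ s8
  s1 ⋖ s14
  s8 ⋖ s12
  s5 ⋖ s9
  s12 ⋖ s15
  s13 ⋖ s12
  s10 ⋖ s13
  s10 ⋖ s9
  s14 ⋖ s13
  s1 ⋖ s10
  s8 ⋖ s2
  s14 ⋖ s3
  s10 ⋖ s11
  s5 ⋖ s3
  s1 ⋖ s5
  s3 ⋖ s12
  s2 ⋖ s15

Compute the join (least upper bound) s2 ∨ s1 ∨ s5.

s2

Common upper bounds of {s2, s1, s5}: s15, s2.
The least among these is s2.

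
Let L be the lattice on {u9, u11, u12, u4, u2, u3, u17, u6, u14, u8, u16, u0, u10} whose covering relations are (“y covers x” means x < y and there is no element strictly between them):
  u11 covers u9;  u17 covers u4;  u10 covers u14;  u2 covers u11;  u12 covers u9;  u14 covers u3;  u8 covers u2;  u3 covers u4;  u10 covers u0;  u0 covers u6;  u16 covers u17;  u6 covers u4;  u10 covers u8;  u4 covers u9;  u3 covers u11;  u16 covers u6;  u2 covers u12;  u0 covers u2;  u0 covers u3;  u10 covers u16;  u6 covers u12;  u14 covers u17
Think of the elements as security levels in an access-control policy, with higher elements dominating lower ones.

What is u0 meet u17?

u4

Common lower bounds of {u0, u17}: u4, u9.
The greatest among these is u4.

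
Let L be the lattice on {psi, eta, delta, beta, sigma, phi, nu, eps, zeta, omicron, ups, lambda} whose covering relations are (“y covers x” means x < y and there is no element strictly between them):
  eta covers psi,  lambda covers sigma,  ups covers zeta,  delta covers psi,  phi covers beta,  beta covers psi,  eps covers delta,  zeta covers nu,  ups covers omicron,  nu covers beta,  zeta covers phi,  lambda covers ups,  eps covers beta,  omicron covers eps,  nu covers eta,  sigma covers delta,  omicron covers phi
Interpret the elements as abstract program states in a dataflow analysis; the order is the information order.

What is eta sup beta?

Common upper bounds of {eta, beta}: lambda, nu, ups, zeta.
The least among these is nu.

nu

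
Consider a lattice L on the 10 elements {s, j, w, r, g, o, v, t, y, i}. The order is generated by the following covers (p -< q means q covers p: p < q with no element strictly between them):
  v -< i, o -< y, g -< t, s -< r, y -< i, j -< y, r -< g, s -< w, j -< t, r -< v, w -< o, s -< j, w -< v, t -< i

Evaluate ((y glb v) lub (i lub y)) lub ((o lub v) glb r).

y ∧ v = w
i ∨ y = i
w ∨ i = i
o ∨ v = i
i ∧ r = r
i ∨ r = i

i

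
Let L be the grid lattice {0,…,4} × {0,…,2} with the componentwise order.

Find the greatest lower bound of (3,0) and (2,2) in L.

(2,0)

In a product of chains, the meet is componentwise min, giving (2,0).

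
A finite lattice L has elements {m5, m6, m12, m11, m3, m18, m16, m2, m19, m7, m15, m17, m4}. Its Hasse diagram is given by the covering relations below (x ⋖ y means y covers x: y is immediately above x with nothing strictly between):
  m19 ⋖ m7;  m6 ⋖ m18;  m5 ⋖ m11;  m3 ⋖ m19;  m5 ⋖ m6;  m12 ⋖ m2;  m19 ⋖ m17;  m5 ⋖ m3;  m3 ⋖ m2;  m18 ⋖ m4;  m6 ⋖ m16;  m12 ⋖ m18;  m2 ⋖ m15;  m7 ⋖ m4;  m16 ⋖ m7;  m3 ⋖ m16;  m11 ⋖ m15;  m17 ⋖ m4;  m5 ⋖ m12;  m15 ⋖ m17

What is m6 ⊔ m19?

Common upper bounds of {m6, m19}: m4, m7.
The least among these is m7.

m7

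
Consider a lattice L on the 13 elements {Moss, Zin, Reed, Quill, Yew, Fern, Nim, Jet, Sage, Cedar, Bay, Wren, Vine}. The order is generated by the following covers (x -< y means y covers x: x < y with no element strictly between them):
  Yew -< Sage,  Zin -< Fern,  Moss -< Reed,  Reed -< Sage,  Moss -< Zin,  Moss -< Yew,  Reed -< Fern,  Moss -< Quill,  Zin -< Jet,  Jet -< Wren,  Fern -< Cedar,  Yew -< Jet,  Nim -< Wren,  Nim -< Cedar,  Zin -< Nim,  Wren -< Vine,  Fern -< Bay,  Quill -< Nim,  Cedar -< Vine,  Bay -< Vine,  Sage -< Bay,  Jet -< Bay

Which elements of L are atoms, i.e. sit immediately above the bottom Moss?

Quill, Reed, Yew, Zin

The atoms are exactly the elements that cover Moss: Quill, Reed, Yew, Zin.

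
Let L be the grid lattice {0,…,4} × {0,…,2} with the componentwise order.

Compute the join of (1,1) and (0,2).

In a product of chains, the join is componentwise max, giving (1,2).

(1,2)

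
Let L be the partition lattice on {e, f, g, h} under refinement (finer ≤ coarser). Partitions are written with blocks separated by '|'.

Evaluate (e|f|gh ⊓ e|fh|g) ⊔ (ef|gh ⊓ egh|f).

e|f|gh ∧ e|fh|g = e|f|g|h
ef|gh ∧ egh|f = e|f|gh
e|f|g|h ∨ e|f|gh = e|f|gh

e|f|gh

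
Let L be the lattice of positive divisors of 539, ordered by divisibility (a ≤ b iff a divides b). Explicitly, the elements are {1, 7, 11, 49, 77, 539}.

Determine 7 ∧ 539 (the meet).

7

In the divisibility order, the meet is the greatest common divisor: gcd(7, 539) = 7.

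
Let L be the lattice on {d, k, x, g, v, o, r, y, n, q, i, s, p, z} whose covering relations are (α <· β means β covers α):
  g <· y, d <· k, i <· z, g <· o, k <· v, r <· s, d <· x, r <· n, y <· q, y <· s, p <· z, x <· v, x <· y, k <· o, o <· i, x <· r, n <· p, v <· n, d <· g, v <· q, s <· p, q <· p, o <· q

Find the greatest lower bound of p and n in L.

Common lower bounds of {p, n}: d, k, n, r, v, x.
The greatest among these is n.

n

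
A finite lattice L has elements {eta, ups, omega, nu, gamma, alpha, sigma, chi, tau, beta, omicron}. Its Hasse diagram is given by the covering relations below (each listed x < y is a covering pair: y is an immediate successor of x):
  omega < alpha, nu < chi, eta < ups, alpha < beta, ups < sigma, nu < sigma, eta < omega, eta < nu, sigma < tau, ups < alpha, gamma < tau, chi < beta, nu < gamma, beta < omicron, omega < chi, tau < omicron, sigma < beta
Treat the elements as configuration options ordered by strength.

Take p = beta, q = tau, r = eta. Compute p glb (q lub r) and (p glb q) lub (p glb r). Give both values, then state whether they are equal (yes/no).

q lub r = tau, so p glb (q lub r) = beta glb tau = sigma.
p glb q = sigma and p glb r = eta, so (p glb q) lub (p glb r) = sigma lub eta = sigma.
Equal: yes.

sigma; sigma; yes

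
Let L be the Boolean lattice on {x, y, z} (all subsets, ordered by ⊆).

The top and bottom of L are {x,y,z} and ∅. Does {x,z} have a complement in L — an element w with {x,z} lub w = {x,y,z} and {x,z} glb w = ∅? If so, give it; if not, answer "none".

{y}

Need w with {x,z} ∨ w = {x,y,z} and {x,z} ∧ w = ∅.
Checking each element gives: {y}.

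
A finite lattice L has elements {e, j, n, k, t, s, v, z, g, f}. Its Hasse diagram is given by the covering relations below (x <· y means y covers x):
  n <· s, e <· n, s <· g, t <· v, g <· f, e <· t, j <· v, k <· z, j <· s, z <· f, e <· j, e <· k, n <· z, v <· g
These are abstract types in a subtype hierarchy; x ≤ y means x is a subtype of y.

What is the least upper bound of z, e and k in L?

Common upper bounds of {z, e, k}: f, z.
The least among these is z.

z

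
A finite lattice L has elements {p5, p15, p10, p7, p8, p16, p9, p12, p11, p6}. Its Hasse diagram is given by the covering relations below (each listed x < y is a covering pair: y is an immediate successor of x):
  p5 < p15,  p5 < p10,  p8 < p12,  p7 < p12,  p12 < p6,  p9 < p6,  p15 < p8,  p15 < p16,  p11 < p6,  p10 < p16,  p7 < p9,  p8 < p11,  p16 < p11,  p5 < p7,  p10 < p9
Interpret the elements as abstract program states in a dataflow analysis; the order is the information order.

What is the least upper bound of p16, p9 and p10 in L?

Common upper bounds of {p16, p9, p10}: p6.
The least among these is p6.

p6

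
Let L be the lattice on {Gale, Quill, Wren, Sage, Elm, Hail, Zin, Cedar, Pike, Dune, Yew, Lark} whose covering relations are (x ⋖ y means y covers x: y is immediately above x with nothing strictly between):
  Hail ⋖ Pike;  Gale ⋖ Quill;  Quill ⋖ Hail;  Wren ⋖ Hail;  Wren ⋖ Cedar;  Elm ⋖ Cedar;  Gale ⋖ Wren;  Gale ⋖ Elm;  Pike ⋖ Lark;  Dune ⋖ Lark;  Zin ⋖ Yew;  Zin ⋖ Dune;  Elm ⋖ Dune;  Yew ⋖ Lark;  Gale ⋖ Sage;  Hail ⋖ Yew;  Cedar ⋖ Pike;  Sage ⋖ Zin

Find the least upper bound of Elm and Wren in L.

Cedar

Common upper bounds of {Elm, Wren}: Cedar, Lark, Pike.
The least among these is Cedar.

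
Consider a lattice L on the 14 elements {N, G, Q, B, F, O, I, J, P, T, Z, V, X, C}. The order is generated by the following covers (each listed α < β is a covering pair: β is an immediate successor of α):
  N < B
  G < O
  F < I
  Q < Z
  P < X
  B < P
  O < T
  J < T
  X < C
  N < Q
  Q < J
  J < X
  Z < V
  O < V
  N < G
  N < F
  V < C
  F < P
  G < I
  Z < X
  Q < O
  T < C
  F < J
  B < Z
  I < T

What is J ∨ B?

Common upper bounds of {J, B}: C, X.
The least among these is X.

X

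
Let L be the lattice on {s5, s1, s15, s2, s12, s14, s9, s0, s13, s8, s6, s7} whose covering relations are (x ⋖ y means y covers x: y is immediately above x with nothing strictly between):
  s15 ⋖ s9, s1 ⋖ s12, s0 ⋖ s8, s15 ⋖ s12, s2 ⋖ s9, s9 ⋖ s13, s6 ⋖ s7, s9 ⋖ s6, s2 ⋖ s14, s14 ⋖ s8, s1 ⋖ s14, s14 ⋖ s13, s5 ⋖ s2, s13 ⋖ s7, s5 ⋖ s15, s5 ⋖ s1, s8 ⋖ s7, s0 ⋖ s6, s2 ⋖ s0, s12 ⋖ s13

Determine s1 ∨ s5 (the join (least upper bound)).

Common upper bounds of {s1, s5}: s1, s12, s13, s14, s7, s8.
The least among these is s1.

s1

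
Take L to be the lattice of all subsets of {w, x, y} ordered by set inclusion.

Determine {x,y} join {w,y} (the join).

Under ⊆, join is union: {x,y} ∪ {w,y} = {w,x,y}.

{w,x,y}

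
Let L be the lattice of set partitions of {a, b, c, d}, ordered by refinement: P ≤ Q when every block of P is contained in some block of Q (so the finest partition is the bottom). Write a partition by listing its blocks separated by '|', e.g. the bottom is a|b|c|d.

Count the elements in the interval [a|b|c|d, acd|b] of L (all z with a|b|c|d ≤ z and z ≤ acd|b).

5

The interval [a|b|c|d, acd|b] = {acd|b, ac|b|d, ad|b|c, a|b|cd, a|b|c|d}, which has 5 elements.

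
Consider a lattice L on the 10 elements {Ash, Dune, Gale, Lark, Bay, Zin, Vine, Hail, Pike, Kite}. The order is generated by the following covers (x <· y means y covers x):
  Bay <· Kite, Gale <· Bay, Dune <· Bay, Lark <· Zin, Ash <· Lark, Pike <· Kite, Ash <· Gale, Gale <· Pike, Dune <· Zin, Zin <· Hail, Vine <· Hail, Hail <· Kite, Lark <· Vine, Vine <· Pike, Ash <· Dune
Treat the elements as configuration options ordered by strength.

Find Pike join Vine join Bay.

Common upper bounds of {Pike, Vine, Bay}: Kite.
The least among these is Kite.

Kite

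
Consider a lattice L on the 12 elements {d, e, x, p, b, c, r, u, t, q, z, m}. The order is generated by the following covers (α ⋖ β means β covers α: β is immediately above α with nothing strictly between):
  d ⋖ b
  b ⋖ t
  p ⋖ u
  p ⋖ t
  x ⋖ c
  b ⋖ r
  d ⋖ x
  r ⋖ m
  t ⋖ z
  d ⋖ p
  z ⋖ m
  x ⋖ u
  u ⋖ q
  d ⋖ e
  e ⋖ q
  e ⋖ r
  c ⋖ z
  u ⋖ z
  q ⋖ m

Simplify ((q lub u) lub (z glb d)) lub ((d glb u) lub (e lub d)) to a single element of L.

q

q ∨ u = q
z ∧ d = d
q ∨ d = q
d ∧ u = d
e ∨ d = e
d ∨ e = e
q ∨ e = q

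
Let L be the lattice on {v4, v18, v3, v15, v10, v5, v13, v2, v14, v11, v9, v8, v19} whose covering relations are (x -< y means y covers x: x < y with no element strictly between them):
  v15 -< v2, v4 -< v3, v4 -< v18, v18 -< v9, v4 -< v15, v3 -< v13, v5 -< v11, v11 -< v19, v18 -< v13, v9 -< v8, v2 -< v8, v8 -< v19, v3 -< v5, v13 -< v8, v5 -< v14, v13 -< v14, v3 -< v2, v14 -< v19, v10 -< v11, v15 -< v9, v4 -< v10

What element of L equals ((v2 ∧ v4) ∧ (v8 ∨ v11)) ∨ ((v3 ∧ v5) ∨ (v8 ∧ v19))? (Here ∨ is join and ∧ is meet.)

v8

v2 ∧ v4 = v4
v8 ∨ v11 = v19
v4 ∧ v19 = v4
v3 ∧ v5 = v3
v8 ∧ v19 = v8
v3 ∨ v8 = v8
v4 ∨ v8 = v8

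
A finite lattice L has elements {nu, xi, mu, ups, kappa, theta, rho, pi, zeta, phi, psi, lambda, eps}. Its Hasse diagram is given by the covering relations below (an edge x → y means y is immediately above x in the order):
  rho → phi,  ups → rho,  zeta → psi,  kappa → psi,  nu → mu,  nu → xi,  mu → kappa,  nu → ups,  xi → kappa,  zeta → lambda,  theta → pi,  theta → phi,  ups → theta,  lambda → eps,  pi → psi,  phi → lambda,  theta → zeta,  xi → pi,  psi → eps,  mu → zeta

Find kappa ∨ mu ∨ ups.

Common upper bounds of {kappa, mu, ups}: eps, psi.
The least among these is psi.

psi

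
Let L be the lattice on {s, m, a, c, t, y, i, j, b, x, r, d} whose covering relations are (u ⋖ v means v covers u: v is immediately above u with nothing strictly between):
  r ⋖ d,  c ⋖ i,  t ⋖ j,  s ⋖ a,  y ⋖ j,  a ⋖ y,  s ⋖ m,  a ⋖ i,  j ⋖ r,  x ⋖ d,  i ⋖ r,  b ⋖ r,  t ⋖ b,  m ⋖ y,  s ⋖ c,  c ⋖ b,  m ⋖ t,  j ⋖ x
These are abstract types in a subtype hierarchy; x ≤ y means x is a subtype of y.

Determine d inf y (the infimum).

Common lower bounds of {d, y}: a, m, s, y.
The greatest among these is y.

y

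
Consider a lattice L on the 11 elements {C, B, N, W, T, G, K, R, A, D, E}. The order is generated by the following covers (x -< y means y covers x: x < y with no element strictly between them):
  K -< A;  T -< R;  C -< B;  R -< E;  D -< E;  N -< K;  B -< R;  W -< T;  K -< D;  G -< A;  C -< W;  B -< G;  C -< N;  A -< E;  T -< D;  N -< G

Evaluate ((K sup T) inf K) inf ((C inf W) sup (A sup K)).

K ∨ T = D
D ∧ K = K
C ∧ W = C
A ∨ K = A
C ∨ A = A
K ∧ A = K

K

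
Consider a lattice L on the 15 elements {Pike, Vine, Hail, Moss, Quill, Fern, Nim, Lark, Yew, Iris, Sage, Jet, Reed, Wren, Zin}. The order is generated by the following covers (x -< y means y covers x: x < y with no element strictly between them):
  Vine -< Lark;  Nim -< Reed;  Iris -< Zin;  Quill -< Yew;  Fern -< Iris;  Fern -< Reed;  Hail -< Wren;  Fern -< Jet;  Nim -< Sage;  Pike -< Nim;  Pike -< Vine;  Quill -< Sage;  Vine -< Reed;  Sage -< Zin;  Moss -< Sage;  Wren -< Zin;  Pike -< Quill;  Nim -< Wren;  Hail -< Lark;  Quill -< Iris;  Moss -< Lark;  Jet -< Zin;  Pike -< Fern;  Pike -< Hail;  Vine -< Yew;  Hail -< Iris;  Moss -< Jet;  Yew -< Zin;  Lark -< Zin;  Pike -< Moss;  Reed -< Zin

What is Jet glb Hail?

Common lower bounds of {Jet, Hail}: Pike.
The greatest among these is Pike.

Pike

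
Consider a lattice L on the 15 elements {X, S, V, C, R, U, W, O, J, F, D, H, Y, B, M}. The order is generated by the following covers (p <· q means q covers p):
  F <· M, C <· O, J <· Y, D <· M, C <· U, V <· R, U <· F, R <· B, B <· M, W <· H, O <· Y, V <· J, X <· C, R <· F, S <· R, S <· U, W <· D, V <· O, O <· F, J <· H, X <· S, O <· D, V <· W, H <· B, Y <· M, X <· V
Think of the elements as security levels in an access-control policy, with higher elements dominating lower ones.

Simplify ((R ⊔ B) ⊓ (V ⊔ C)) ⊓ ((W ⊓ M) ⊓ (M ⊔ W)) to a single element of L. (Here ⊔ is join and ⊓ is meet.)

V

R ∨ B = B
V ∨ C = O
B ∧ O = V
W ∧ M = W
M ∨ W = M
W ∧ M = W
V ∧ W = V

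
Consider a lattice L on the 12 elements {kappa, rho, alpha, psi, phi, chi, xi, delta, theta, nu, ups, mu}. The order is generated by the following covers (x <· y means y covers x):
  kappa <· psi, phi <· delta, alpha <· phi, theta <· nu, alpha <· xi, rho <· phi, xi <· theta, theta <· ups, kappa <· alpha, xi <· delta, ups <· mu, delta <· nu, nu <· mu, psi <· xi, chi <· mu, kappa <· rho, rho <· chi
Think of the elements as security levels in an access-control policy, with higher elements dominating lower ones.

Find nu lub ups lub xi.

Common upper bounds of {nu, ups, xi}: mu.
The least among these is mu.

mu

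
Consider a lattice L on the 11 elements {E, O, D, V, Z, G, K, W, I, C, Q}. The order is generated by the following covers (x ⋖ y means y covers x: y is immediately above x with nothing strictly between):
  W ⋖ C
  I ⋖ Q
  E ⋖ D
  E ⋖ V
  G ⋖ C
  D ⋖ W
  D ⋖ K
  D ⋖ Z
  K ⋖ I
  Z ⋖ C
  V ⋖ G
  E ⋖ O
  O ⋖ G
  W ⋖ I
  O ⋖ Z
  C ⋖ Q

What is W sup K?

I

Common upper bounds of {W, K}: I, Q.
The least among these is I.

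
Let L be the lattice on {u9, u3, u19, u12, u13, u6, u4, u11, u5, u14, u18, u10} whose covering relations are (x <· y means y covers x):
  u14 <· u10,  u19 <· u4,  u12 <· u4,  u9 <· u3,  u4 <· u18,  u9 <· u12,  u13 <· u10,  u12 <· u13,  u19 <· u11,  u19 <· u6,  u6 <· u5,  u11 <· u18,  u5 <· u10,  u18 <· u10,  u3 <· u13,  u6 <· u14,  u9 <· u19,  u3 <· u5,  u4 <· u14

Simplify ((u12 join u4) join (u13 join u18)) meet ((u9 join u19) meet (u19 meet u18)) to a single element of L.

u19

u12 ∨ u4 = u4
u13 ∨ u18 = u10
u4 ∨ u10 = u10
u9 ∨ u19 = u19
u19 ∧ u18 = u19
u19 ∧ u19 = u19
u10 ∧ u19 = u19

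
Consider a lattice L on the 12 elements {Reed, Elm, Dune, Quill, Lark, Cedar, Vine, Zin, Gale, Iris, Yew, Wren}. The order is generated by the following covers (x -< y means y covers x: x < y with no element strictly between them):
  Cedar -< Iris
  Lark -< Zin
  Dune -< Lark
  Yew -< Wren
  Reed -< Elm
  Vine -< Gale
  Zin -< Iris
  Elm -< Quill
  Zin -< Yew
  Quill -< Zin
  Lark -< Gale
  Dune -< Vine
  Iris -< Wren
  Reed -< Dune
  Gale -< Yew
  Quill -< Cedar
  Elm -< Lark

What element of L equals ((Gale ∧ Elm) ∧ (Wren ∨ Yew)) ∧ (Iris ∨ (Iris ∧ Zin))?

Gale ∧ Elm = Elm
Wren ∨ Yew = Wren
Elm ∧ Wren = Elm
Iris ∧ Zin = Zin
Iris ∨ Zin = Iris
Elm ∧ Iris = Elm

Elm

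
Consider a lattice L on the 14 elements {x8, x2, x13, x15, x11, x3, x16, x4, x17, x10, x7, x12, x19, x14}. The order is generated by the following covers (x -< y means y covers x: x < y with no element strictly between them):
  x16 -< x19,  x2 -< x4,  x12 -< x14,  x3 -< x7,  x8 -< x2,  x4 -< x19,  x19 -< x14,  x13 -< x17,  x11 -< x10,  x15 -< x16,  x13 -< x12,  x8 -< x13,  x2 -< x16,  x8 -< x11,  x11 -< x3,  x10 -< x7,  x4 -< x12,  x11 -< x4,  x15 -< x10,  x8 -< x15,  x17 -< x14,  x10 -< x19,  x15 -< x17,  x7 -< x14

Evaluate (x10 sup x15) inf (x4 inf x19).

x10 ∨ x15 = x10
x4 ∧ x19 = x4
x10 ∧ x4 = x11

x11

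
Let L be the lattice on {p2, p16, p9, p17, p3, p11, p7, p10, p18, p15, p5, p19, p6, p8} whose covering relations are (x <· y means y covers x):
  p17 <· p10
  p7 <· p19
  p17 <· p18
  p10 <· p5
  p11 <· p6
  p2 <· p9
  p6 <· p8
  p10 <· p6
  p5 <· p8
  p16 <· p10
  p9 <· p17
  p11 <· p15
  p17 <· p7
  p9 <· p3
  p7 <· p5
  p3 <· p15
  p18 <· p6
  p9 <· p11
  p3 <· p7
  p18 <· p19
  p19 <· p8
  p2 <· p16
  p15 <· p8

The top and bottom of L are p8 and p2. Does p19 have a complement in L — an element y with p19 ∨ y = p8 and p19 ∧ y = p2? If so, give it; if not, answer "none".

Need y with p19 ∨ y = p8 and p19 ∧ y = p2.
Checking each element gives: p16.

p16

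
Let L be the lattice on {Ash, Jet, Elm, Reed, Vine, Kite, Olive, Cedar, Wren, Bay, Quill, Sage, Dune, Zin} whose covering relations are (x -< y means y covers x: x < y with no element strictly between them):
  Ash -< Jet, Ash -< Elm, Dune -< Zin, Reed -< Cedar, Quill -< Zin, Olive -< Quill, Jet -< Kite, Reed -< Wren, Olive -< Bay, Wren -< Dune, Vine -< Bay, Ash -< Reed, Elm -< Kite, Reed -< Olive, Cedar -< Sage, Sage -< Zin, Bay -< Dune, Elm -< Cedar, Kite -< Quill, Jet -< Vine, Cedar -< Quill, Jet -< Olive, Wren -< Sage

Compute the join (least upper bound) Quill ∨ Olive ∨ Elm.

Quill

Common upper bounds of {Quill, Olive, Elm}: Quill, Zin.
The least among these is Quill.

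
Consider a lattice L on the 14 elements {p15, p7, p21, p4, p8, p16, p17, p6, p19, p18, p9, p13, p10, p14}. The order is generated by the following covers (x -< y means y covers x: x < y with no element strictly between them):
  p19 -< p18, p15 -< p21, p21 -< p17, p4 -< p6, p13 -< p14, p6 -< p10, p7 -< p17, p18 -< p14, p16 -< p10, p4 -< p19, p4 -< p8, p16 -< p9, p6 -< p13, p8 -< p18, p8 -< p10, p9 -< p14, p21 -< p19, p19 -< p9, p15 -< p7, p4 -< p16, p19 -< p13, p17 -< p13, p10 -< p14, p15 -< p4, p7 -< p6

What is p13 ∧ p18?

Common lower bounds of {p13, p18}: p15, p19, p21, p4.
The greatest among these is p19.

p19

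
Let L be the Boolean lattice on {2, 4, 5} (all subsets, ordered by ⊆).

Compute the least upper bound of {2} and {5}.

{2,5}

Under ⊆, join is union: {2} ∪ {5} = {2,5}.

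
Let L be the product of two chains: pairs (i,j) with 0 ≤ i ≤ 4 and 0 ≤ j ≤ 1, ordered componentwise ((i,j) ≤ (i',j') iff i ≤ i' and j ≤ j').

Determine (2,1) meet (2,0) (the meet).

(2,0)

In a product of chains, the meet is componentwise min, giving (2,0).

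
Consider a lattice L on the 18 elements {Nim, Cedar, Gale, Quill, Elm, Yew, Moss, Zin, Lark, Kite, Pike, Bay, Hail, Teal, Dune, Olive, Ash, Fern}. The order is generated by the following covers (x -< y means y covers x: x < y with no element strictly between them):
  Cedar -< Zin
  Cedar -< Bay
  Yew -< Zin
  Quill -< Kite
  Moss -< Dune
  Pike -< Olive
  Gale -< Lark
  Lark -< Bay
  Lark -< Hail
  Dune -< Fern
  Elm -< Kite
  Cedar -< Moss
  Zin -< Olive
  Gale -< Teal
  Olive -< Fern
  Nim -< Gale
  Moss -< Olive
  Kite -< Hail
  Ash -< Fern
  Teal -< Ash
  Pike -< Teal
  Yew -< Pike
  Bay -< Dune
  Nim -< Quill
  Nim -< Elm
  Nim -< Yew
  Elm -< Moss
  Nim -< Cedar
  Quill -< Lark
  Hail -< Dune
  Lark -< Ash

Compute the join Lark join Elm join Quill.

Hail

Common upper bounds of {Lark, Elm, Quill}: Dune, Fern, Hail.
The least among these is Hail.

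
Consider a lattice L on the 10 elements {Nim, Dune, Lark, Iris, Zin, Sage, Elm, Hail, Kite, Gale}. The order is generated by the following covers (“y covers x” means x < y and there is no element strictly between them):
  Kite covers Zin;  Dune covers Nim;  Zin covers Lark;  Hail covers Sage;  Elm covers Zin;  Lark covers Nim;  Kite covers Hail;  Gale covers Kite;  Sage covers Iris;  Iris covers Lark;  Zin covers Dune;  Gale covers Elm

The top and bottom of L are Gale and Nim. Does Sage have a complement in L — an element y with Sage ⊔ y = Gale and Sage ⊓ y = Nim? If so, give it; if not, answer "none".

none

For every candidate y, either Sage ∨ y ≠ Gale or Sage ∧ y ≠ Nim; no complement exists.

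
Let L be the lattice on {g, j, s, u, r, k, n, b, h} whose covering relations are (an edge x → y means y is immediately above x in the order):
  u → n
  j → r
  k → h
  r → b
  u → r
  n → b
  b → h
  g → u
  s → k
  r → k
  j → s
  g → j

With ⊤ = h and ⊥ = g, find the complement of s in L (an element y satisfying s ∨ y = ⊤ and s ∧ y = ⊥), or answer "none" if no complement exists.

Need y with s ∨ y = h and s ∧ y = g.
Checking each element gives: n.

n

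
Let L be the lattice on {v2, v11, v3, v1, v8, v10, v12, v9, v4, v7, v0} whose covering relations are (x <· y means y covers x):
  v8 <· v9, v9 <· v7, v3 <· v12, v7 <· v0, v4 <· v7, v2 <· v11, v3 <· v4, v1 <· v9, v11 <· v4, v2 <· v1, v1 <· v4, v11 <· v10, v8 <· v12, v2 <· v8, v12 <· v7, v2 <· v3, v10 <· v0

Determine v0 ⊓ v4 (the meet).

Common lower bounds of {v0, v4}: v1, v11, v2, v3, v4.
The greatest among these is v4.

v4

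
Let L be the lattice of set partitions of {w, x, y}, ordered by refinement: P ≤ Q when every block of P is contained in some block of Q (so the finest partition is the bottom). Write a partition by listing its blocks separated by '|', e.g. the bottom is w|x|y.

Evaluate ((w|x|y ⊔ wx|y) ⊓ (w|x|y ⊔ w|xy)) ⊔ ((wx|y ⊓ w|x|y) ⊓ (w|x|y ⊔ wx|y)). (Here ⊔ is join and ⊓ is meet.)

w|x|y

w|x|y ∨ wx|y = wx|y
w|x|y ∨ w|xy = w|xy
wx|y ∧ w|xy = w|x|y
wx|y ∧ w|x|y = w|x|y
w|x|y ∨ wx|y = wx|y
w|x|y ∧ wx|y = w|x|y
w|x|y ∨ w|x|y = w|x|y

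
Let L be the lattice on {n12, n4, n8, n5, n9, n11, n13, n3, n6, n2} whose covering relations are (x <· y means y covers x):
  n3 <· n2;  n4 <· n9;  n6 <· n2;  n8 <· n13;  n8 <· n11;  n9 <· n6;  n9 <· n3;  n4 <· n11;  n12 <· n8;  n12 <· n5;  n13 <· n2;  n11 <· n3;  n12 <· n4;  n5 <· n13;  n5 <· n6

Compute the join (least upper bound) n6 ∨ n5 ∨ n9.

Common upper bounds of {n6, n5, n9}: n2, n6.
The least among these is n6.

n6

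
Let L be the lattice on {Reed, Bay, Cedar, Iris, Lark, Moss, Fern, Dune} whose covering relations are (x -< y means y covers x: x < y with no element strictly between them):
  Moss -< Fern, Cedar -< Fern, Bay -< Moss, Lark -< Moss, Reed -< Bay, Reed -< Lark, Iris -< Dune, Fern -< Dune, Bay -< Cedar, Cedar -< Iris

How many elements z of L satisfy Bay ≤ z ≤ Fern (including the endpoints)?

4

The interval [Bay, Fern] = {Bay, Cedar, Fern, Moss}, which has 4 elements.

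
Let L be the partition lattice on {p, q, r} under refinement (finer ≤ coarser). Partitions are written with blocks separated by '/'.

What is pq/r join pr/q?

The join of pq/r and pr/q merges any blocks that overlap across the partitions, giving pqr.

pqr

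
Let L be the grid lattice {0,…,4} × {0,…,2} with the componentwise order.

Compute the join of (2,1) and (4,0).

(4,1)

Common upper bounds of {(2,1), (4,0)}: (4,1), (4,2).
The least among these is (4,1).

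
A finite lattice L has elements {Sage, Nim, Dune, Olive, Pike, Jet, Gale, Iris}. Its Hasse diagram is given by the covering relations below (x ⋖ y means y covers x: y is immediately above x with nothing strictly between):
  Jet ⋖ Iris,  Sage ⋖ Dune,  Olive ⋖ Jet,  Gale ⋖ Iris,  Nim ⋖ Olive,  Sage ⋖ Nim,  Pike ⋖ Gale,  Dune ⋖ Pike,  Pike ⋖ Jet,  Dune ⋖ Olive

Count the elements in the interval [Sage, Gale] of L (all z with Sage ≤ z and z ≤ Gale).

The interval [Sage, Gale] = {Dune, Gale, Pike, Sage}, which has 4 elements.

4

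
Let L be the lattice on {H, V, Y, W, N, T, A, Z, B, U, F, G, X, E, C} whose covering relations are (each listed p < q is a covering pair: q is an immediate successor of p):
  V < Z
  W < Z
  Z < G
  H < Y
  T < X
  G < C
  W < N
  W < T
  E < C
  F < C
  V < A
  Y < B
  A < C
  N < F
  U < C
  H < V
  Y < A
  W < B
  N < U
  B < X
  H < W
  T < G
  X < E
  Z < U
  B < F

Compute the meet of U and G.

Z

Common lower bounds of {U, G}: H, V, W, Z.
The greatest among these is Z.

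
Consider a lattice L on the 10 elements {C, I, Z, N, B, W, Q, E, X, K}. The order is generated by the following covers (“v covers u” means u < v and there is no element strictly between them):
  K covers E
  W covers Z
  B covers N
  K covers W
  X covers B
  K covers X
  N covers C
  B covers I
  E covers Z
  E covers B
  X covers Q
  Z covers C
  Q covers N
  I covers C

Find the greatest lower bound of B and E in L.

Common lower bounds of {B, E}: B, C, I, N.
The greatest among these is B.

B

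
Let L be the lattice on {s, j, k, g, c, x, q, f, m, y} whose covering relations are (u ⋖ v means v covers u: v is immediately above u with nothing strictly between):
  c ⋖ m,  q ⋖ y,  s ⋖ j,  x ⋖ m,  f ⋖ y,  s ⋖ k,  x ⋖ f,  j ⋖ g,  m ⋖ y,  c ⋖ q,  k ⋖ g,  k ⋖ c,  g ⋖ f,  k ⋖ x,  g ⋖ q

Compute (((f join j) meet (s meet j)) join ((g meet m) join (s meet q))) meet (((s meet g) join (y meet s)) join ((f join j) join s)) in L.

k

f ∨ j = f
s ∧ j = s
f ∧ s = s
g ∧ m = k
s ∧ q = s
k ∨ s = k
s ∨ k = k
s ∧ g = s
y ∧ s = s
s ∨ s = s
f ∨ j = f
f ∨ s = f
s ∨ f = f
k ∧ f = k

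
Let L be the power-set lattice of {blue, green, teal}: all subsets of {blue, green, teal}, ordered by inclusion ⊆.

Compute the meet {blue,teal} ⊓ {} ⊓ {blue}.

Common lower bounds of {{blue,teal}, {}, {blue}}: {}.
The greatest among these is {}.

{}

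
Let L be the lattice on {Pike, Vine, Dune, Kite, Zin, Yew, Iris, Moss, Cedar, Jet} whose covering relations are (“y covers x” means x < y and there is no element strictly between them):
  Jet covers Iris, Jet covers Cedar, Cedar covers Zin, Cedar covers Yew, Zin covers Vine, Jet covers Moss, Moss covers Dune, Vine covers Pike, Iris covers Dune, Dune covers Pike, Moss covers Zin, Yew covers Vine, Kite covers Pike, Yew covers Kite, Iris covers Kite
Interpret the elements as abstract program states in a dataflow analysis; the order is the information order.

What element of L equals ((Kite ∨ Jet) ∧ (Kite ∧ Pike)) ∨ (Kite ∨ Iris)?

Kite ∨ Jet = Jet
Kite ∧ Pike = Pike
Jet ∧ Pike = Pike
Kite ∨ Iris = Iris
Pike ∨ Iris = Iris

Iris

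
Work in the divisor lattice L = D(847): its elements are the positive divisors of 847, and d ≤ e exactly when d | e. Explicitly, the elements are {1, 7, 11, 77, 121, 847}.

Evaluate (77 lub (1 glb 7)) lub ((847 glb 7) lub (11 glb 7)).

1 ∧ 7 = 1
77 ∨ 1 = 77
847 ∧ 7 = 7
11 ∧ 7 = 1
7 ∨ 1 = 7
77 ∨ 7 = 77

77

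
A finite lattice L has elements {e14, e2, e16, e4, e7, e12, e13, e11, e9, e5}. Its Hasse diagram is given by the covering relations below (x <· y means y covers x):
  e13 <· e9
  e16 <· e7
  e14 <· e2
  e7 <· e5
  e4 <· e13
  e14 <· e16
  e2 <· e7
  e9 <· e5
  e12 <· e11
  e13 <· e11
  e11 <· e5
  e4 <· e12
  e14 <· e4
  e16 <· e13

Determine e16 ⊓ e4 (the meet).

Common lower bounds of {e16, e4}: e14.
The greatest among these is e14.

e14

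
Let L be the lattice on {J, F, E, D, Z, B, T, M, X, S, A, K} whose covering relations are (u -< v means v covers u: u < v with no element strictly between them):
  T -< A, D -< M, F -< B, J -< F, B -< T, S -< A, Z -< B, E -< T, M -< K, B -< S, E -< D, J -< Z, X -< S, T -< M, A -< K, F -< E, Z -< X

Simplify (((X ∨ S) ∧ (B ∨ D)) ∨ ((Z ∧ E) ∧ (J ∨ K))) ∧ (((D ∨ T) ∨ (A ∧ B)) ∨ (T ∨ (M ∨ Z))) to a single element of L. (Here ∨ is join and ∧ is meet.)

B

X ∨ S = S
B ∨ D = M
S ∧ M = B
Z ∧ E = J
J ∨ K = K
J ∧ K = J
B ∨ J = B
D ∨ T = M
A ∧ B = B
M ∨ B = M
M ∨ Z = M
T ∨ M = M
M ∨ M = M
B ∧ M = B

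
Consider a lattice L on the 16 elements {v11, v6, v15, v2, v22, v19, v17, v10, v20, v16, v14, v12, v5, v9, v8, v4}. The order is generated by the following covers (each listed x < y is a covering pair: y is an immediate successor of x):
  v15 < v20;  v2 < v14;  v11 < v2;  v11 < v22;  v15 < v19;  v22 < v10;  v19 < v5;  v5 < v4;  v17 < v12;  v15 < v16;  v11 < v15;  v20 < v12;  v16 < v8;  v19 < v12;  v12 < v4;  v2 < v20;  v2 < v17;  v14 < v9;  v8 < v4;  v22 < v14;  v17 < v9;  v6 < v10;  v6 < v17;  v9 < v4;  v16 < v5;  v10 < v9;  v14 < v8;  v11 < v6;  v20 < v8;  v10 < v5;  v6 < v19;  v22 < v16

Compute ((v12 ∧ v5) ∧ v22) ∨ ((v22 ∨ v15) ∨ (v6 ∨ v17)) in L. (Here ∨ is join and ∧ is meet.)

v4

v12 ∧ v5 = v19
v19 ∧ v22 = v11
v22 ∨ v15 = v16
v6 ∨ v17 = v17
v16 ∨ v17 = v4
v11 ∨ v4 = v4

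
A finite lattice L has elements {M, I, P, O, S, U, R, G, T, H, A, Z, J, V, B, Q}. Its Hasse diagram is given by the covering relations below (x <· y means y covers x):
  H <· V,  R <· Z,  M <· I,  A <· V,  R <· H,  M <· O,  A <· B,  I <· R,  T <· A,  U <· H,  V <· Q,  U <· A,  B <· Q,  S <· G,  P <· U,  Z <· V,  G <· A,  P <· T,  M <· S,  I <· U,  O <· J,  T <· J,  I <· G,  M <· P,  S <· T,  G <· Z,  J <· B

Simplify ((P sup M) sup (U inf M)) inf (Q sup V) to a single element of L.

P ∨ M = P
U ∧ M = M
P ∨ M = P
Q ∨ V = Q
P ∧ Q = P

P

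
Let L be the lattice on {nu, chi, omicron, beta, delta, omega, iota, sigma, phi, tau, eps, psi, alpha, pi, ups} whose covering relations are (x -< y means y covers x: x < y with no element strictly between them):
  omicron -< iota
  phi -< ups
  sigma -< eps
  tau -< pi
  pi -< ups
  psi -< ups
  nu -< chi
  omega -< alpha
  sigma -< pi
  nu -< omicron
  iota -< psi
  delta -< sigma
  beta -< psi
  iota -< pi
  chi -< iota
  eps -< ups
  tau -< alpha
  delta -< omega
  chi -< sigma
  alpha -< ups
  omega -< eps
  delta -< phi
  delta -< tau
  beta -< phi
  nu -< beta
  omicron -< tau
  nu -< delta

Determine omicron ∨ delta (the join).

Common upper bounds of {omicron, delta}: alpha, pi, tau, ups.
The least among these is tau.

tau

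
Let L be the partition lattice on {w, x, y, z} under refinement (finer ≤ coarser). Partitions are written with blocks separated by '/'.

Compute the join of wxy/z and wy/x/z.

The join of wxy/z and wy/x/z merges any blocks that overlap across the partitions, giving wxy/z.

wxy/z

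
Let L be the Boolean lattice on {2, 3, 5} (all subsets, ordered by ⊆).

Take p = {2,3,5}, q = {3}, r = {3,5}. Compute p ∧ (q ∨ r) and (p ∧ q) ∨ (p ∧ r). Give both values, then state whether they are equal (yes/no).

q ∨ r = {3,5}, so p ∧ (q ∨ r) = {2,3,5} ∧ {3,5} = {3,5}.
p ∧ q = {3} and p ∧ r = {3,5}, so (p ∧ q) ∨ (p ∧ r) = {3} ∨ {3,5} = {3,5}.
Equal: yes.

{3,5}; {3,5}; yes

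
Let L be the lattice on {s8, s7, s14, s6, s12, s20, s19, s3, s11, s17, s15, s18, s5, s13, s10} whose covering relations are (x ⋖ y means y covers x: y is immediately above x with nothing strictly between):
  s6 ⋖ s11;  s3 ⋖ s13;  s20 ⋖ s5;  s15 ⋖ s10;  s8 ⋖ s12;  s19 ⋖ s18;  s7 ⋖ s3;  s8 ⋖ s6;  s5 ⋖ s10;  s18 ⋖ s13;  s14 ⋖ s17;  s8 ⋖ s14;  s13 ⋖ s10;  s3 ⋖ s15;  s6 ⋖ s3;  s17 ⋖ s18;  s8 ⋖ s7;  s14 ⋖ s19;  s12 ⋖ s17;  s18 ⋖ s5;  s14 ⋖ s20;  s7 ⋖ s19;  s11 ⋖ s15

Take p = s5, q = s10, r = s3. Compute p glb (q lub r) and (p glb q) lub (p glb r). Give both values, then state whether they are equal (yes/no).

s5; s5; yes

q lub r = s10, so p glb (q lub r) = s5 glb s10 = s5.
p glb q = s5 and p glb r = s7, so (p glb q) lub (p glb r) = s5 lub s7 = s5.
Equal: yes.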